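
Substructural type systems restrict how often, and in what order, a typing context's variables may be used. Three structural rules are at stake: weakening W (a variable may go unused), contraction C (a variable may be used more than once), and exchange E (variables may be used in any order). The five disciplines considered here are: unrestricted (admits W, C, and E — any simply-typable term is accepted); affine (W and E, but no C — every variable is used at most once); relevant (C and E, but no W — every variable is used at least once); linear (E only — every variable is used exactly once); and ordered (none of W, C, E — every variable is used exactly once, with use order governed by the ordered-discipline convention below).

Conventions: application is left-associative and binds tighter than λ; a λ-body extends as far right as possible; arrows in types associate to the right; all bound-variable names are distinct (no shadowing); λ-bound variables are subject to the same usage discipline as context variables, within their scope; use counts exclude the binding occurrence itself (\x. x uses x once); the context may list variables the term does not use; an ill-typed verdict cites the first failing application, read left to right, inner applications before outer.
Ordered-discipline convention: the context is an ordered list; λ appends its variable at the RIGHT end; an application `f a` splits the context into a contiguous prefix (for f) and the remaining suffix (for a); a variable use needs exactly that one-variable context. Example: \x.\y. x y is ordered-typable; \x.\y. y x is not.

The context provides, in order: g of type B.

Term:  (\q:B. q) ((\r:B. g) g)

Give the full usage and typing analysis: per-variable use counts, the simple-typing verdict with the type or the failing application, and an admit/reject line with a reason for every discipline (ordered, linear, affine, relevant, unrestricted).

counts: g: 2; q (λ-bound): 1; r (λ-bound): 0
use order (left to right): q, g, g
typing: well-typed — term : B
ordered: ✗ — repeated use of g ×2; r left unused
linear: ✗ — repeated use of g ×2; r left unused
affine: ✗ — repeated use of g ×2
relevant: ✗ — r left unused
unrestricted: ✓ — well-typed at B; no restrictions here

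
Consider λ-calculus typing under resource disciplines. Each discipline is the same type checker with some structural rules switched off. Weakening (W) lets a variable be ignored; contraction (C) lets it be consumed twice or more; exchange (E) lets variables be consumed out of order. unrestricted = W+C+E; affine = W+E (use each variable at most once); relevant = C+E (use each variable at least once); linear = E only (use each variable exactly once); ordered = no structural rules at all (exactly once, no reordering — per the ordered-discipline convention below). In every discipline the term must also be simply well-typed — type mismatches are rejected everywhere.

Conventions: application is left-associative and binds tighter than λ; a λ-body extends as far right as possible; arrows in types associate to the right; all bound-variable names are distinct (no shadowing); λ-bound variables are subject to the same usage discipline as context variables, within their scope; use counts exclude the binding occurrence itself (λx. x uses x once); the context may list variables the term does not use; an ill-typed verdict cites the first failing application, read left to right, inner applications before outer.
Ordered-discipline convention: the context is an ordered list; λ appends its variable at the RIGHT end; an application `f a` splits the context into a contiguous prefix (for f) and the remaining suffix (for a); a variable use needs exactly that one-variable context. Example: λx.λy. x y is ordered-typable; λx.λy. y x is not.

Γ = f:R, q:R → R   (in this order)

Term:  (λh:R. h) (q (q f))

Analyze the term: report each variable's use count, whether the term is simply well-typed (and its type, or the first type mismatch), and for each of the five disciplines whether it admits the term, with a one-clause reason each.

use counts: f ×1; q ×2; h (λ-bound) ×1
left-to-right use order: h, q, q, f
typing: ✓ — R
ordered ✗ (repeated use of q ×2)
linear ✗ (repeated use of q ×2)
affine ✗ (repeated use of q ×2)
relevant ✓ (f, q, h: all used, weakening unneeded)
unrestricted ✓ (well-typed at R; no restrictions here)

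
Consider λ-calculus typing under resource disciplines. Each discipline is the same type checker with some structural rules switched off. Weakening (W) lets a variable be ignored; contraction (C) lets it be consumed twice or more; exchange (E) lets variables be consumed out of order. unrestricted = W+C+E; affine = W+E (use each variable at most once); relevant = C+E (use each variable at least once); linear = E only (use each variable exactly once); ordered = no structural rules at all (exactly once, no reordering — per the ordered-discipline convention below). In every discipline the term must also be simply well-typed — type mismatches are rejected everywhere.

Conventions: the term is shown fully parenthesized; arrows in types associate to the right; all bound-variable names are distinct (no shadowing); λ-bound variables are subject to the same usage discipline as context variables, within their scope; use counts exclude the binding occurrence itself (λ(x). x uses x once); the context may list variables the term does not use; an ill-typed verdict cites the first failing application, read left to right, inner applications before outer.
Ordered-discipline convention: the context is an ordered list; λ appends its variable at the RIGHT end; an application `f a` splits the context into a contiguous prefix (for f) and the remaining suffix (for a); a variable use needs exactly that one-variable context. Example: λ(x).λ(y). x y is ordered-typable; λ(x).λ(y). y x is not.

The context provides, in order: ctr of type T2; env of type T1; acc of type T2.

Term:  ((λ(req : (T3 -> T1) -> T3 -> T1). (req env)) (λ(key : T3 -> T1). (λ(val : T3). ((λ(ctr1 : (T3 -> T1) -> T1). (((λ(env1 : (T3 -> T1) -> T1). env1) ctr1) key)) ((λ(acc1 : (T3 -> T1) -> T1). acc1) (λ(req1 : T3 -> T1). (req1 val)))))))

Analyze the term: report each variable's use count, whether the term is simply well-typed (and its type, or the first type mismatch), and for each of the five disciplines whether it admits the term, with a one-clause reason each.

usage: ctr ×0, env ×1, acc ×0, req [bound] ×1, key [bound] ×1, val [bound] ×1, ctr1 [bound] ×1, env1 [bound] ×1, acc1 [bound] ×1, req1 [bound] ×1
order of uses: req, env, env1, ctr1, key, acc1, req1, val
typing: ill-typed: argument of type T1 where T3 -> T1 is required
ordered: ✗ — not simply typable
linear: ✗ — fails simple typing
affine: ✗ — a type mismatch blocks all five
relevant: ✗ — the type mismatch rejects it
unrestricted: ✗ — not simply typable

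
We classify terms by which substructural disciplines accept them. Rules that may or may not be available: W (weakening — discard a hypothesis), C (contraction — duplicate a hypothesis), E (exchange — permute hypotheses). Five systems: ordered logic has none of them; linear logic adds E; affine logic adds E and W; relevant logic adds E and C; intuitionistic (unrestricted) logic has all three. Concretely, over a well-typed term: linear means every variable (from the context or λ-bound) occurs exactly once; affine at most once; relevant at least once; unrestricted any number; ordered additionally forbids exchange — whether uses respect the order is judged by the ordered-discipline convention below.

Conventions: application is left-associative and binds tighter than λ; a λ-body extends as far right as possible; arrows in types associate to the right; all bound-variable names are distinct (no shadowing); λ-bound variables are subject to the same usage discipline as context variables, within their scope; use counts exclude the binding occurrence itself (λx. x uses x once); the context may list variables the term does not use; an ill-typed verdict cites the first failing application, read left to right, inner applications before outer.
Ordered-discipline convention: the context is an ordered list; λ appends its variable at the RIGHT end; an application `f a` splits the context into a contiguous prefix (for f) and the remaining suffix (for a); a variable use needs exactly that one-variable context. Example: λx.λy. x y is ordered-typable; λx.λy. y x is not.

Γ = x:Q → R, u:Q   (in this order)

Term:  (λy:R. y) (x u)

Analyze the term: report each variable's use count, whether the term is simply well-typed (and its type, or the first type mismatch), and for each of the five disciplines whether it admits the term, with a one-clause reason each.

counts: x: 1×; u: 1×; y (bound): 1×
use order (left to right): y, x, u
typing: ✓ — R
ordered: ✓, one use each (x, u, y); ordered split holds
linear: ✓, exactly-once usage across x, u, y
affine: ✓, x, u, y: no repeats, contraction unneeded
relevant: ✓, none of x, u, y goes unused
unrestricted: ✓, simply typable at R; W, C, E all held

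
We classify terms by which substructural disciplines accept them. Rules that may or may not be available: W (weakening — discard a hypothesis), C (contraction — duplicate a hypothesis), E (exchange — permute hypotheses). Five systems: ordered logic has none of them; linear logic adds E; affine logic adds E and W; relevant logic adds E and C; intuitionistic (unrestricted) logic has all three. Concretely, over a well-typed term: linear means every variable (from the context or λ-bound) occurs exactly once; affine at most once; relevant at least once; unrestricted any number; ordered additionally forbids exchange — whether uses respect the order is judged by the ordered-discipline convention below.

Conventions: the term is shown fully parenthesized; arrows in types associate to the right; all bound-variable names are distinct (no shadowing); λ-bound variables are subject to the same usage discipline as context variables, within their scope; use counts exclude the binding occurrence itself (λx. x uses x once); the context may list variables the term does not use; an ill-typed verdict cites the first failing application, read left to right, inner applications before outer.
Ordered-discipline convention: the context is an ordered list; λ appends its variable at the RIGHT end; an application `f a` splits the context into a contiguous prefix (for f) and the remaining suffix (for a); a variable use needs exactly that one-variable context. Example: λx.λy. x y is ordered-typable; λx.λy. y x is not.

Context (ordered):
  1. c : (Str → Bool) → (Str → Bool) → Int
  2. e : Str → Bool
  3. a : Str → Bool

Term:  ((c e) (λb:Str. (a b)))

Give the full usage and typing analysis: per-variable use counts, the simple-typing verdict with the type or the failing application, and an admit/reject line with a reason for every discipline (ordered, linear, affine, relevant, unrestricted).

usage: c: 1×; e: 1×; a: 1×; b [bound]: 1×
uses in reading order: c, e, a, b
typing: well-typed — term : Int
ordered: ✓, one use each (c, e, a, b); ordered split holds
linear: ✓, c, e, a, b: one use apiece
affine: ✓, none of c, e, a, b used more than once
relevant: ✓, none of c, e, a, b goes unused
unrestricted: ✓, type-checks (Int) and nothing is barred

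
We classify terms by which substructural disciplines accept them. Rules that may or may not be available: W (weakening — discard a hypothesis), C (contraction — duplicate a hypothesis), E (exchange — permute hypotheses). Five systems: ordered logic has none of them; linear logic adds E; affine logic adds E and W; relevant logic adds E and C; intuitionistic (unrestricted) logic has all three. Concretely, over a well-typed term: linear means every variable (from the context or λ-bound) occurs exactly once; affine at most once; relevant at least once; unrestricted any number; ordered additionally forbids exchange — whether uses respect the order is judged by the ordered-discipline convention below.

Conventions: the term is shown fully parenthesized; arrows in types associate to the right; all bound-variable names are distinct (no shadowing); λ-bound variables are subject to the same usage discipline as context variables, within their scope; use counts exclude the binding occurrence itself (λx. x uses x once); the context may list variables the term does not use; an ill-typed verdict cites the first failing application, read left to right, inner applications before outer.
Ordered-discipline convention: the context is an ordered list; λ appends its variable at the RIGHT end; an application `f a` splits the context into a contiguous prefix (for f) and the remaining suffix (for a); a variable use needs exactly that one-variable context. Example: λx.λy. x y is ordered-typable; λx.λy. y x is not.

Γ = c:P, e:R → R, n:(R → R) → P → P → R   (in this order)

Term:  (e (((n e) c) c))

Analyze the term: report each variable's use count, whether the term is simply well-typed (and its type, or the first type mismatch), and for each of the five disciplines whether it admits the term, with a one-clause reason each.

counts: c: 2; e: 2; n: 1
uses in reading order: e, n, e, c, c
typing: the term checks, with type R
ordered ✗ (uses contraction: c ×2, e ×2)
linear ✗ (uses contraction: c ×2, e ×2)
affine ✗ (uses contraction: c ×2, e ×2)
relevant ✓ (none of c, e, n goes unused)
unrestricted ✓ (simply typable at R; W, C, E all held)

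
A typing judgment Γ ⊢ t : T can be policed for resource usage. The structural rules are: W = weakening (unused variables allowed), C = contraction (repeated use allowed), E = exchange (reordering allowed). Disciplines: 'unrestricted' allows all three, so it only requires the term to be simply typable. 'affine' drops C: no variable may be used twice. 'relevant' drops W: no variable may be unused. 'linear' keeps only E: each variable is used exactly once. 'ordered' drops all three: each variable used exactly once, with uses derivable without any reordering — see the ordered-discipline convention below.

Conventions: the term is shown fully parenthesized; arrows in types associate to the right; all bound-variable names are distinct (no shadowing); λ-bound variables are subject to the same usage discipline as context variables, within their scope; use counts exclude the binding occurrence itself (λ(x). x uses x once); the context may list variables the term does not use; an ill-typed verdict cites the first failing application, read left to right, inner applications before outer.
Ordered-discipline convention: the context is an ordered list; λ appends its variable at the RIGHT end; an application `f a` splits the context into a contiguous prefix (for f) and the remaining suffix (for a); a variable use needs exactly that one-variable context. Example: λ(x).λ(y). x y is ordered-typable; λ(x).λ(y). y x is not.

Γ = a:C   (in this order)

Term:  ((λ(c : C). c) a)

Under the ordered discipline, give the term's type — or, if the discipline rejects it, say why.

term : C
variable uses: a: 1, c (λ-bound): 1
left-to-right use order: c, a
typing: well-typed at C
per-discipline verdicts: ordered ✓, linear ✓, affine ✓, relevant ✓, unrestricted ✓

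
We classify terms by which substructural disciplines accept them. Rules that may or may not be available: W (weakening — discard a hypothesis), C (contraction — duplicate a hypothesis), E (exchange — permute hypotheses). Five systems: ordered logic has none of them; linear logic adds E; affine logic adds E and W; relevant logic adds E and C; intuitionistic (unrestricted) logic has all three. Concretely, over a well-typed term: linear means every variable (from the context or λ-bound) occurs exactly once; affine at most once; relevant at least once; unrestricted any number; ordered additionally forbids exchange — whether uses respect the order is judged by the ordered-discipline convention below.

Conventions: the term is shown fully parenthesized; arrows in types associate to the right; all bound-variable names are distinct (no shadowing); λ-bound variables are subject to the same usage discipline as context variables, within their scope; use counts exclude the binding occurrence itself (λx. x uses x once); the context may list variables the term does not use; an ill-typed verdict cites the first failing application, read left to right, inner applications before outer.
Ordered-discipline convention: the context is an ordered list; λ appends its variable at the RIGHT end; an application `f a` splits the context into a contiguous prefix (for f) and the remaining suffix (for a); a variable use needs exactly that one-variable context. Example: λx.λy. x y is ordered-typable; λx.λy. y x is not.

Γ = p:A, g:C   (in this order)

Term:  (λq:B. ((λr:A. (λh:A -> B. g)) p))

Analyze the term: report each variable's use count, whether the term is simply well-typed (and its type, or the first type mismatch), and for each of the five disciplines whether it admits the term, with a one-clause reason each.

counts: p ×1, g ×1, q (bound) ×0, r (bound) ×0, h (bound) ×0
uses in reading order: g, p
typing: ✓ — B -> (A -> B) -> C
ordered ✗ (q, r, h never used (weakening))
linear ✗ (q, r, h never used (weakening))
affine ✓ (none of p, g, q, r, h used more than once)
relevant ✗ (q, r, h never used (weakening))
unrestricted ✓ (well-typed at B -> (A -> B) -> C; no restrictions here)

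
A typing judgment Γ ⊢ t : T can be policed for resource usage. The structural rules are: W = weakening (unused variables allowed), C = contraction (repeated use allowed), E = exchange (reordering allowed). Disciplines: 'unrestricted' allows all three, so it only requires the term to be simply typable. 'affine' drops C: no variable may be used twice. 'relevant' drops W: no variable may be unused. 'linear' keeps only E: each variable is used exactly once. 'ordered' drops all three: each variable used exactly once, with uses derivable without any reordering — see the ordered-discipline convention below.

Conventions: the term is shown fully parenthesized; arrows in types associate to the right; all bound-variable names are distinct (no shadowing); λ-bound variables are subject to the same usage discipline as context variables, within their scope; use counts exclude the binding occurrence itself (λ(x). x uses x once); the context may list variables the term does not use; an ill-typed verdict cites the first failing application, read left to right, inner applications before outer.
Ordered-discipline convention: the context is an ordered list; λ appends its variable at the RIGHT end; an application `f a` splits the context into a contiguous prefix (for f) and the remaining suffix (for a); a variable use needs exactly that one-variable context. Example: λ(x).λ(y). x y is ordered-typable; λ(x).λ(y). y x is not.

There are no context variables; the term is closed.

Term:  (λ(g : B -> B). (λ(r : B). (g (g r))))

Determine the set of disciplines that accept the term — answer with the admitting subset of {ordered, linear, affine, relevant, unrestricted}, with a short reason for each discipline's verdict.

admitted by: relevant, unrestricted
use counts: g [bound] ×2, r [bound] ×1
use order (left to right): g, g, r
typing: well-typed at (B -> B) -> B -> B
ordered: ✗ — repeated use of g ×2
linear: ✗ — repeated use of g ×2
affine: ✗ — repeated use of g ×2
relevant: ✓ — every one of g, r appears
unrestricted: ✓ — simply typable at (B -> B) -> B -> B; W, C, E all held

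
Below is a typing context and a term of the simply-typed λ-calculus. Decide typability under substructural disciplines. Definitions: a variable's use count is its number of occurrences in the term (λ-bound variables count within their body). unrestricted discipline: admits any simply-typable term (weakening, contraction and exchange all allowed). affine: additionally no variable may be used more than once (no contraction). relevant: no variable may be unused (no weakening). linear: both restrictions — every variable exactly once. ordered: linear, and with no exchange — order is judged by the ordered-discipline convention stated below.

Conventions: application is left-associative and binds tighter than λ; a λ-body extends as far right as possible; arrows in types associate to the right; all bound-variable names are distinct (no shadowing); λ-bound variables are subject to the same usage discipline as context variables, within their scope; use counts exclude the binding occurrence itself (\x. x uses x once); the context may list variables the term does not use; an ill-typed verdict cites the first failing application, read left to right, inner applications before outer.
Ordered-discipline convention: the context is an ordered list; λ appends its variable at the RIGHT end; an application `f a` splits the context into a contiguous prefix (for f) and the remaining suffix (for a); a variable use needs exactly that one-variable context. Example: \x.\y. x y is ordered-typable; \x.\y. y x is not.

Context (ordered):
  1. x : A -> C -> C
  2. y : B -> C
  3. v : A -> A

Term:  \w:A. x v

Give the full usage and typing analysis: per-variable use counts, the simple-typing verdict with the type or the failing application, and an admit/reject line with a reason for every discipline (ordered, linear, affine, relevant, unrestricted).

use counts: x=1; y=0; v=1; w (λ-bound)=0
left-to-right use order: x, v
typing: ill-typed: an argument A -> A mismatches the expected A
ordered: ✗, the type mismatch rejects it
linear: ✗, not simply typable
affine: ✗, fails simple typing
relevant: ✗, a type mismatch blocks all five
unrestricted: ✗, the type mismatch rejects it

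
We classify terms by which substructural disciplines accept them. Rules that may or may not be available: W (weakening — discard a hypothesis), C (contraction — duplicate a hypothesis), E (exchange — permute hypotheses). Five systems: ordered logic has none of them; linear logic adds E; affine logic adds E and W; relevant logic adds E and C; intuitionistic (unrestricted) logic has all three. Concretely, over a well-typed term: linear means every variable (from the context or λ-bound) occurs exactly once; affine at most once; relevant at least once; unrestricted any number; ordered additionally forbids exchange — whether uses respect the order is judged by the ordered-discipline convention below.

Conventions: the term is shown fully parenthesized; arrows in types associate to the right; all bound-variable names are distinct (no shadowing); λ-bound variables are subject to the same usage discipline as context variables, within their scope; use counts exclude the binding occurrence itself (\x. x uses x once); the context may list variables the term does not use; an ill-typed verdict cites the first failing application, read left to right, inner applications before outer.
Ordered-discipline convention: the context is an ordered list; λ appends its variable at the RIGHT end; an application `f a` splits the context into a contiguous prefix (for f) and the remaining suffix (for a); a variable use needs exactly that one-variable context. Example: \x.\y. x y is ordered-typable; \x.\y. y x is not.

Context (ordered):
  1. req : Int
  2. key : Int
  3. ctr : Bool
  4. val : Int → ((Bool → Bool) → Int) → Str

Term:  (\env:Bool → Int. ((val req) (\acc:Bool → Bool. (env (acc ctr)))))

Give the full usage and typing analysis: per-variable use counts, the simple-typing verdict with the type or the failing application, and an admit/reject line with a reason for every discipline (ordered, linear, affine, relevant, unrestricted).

usage: req=1, key=0, ctr=1, val=1, env (λ-bound)=1, acc (λ-bound)=1
uses in reading order: val, req, env, acc, ctr
typing: well-typed at (Bool → Int) → Str
ordered ✗ (needs weakening: key unused)
linear ✗ (needs weakening: key unused)
affine ✓ (no duplicate uses among req, key, ctr, val, env, acc)
relevant ✗ (needs weakening: key unused)
unrestricted ✓ (well-typed at (Bool → Int) → Str; no restrictions here)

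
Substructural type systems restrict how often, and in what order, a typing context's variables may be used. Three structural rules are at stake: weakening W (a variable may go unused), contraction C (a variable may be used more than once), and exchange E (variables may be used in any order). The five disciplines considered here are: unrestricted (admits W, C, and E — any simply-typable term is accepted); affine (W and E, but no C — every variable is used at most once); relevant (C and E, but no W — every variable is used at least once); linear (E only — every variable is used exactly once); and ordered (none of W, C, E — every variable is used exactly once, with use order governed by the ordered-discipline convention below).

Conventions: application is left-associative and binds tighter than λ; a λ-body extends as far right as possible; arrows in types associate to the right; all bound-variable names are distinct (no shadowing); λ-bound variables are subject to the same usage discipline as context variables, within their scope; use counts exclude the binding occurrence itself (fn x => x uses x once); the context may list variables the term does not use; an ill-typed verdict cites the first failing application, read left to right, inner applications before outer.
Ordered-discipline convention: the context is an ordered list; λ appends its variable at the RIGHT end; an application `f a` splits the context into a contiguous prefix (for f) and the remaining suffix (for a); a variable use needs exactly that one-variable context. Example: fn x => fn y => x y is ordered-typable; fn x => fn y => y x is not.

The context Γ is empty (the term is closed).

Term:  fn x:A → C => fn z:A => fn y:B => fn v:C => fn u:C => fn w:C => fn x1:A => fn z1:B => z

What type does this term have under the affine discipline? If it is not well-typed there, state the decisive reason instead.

term : (A → C) → A → B → C → C → C → A → B → A
counts: x [bound] ×0, z [bound] ×1, y [bound] ×0, v [bound] ×0, u [bound] ×0, w [bound] ×0, x1 [bound] ×0, z1 [bound] ×0
order of uses: z
typing: well-typed at (A → C) → A → B → C → C → C → A → B → A
all disciplines: ordered ✗; linear ✗; affine ✓; relevant ✗; unrestricted ✓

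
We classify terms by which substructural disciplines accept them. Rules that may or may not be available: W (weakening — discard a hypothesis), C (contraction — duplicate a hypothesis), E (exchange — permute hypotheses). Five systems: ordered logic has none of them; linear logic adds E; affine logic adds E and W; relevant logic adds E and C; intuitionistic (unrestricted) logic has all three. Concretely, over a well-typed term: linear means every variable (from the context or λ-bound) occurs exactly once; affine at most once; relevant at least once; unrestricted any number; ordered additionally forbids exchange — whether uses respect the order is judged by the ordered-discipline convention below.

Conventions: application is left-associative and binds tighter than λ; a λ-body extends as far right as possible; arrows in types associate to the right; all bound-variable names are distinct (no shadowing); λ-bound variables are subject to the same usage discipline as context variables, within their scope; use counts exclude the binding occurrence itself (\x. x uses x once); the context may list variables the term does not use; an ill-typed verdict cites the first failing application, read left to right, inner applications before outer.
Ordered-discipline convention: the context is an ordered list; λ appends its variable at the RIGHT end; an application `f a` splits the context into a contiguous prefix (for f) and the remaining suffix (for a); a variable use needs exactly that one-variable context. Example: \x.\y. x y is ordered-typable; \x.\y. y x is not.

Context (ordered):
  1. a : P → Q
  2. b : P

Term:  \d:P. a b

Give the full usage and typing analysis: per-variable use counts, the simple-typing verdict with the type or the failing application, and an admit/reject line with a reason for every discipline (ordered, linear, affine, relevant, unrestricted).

usage: a: 1, b: 1, d (bound): 0
left-to-right use order: a, b
typing: well-typed at P → Q
ordered: ✗ — d left unused
linear: ✗ — d left unused
affine: ✓ — no duplicate uses among a, b, d
relevant: ✗ — d left unused
unrestricted: ✓ — typability at P → Q is all that's needed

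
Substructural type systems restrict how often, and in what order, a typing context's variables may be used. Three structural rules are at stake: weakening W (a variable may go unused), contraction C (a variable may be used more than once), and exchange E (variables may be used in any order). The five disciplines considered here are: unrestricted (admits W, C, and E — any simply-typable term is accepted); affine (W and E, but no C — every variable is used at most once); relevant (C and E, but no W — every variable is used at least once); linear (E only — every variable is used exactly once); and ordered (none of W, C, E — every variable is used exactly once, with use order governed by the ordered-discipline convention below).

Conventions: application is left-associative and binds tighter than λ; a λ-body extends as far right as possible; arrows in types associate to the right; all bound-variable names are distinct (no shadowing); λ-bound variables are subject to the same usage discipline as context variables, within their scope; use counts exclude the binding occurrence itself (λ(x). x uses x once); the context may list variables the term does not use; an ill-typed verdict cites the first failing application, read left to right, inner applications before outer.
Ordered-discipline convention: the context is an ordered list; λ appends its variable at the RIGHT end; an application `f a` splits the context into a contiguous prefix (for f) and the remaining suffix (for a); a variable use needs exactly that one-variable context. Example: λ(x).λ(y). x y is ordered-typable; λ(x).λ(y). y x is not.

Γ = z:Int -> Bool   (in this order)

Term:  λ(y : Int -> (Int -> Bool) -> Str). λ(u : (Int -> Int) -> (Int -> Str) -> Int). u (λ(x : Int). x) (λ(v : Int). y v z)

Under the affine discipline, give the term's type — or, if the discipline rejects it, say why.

term : (Int -> (Int -> Bool) -> Str) -> ((Int -> Int) -> (Int -> Str) -> Int) -> Int
variable uses: z ×1; y (λ-bound) ×1; u (λ-bound) ×1; x (λ-bound) ×1; v (λ-bound) ×1
use order (left to right): u, x, y, v, z
typing: the term checks, with type (Int -> (Int -> Bool) -> Str) -> ((Int -> Int) -> (Int -> Str) -> Int) -> Int
per-discipline verdicts: ordered ✗; linear ✓; affine ✓; relevant ✓; unrestricted ✓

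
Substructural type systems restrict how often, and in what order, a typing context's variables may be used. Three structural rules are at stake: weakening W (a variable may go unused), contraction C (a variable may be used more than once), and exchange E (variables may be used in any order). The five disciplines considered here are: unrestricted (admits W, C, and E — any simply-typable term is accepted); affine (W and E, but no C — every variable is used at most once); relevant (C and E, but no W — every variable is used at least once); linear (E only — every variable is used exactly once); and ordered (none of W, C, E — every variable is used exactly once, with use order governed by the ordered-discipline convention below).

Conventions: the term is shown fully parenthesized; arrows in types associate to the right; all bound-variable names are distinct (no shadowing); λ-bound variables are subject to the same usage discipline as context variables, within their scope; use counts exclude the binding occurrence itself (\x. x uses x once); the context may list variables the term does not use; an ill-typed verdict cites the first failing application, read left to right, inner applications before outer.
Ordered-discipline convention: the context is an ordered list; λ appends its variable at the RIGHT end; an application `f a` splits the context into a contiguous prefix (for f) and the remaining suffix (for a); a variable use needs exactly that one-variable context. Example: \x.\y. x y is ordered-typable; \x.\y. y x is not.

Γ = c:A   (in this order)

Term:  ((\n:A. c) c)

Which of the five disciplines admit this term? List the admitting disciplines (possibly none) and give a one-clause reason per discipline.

admitted in: unrestricted
variable uses: c ×2, n (bound) ×0
uses in reading order: c, c
typing: well-typed at A
ordered ✗ (repeated use of c ×2; n left unused)
linear ✗ (repeated use of c ×2; n left unused)
affine ✗ (repeated use of c ×2)
relevant ✗ (n left unused)
unrestricted ✓ (well-typed at A; no restrictions here)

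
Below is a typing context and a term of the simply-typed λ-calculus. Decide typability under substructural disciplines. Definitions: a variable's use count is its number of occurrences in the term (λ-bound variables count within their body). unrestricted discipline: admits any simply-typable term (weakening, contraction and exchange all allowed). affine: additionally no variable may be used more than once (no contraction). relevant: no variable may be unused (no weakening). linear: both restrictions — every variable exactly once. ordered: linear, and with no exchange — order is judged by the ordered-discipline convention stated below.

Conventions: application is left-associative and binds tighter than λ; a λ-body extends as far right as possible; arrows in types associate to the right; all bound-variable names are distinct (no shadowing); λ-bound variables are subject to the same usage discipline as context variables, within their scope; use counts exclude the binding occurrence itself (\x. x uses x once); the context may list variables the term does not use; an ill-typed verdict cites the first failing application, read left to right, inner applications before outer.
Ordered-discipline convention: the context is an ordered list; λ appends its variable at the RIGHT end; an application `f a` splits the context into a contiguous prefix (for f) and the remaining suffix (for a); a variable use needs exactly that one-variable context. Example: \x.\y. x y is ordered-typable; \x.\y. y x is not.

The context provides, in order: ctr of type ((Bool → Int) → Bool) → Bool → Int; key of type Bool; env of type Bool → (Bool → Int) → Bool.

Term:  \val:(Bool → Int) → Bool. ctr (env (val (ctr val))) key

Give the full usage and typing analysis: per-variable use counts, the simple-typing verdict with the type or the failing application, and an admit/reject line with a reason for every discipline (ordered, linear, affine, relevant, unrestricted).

counts: ctr=2; key=1; env=1; val (bound)=2
uses in reading order: ctr, env, val, ctr, val, key
typing: well-typed — term : ((Bool → Int) → Bool) → Int
ordered ✗ (uses contraction: ctr ×2, val ×2)
linear ✗ (uses contraction: ctr ×2, val ×2)
affine ✗ (uses contraction: ctr ×2, val ×2)
relevant ✓ (every one of ctr, key, env, val appears)
unrestricted ✓ (typability at ((Bool → Int) → Bool) → Int is all that's needed)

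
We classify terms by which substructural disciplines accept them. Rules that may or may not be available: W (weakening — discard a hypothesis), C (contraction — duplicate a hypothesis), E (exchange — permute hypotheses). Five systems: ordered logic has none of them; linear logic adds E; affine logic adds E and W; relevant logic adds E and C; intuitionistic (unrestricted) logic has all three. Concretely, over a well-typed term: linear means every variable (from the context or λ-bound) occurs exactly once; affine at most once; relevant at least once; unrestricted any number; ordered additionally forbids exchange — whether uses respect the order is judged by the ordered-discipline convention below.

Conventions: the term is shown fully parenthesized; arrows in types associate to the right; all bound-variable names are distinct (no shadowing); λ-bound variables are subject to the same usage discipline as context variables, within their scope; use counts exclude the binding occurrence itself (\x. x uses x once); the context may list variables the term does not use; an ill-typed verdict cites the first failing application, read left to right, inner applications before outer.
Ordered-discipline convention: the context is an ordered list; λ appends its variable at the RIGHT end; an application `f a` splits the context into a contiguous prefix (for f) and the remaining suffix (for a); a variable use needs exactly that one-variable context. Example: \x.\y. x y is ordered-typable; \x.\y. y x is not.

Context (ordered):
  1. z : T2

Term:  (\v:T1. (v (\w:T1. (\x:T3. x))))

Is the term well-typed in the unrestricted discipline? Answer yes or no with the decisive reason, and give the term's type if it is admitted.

no — the type mismatch rejects it
variable uses: z ×0, v (λ-bound) ×1, w (λ-bound) ×0, x (λ-bound) ×1
order of uses: v, x
typing: ill-typed: non-function type T1 applied to an argument
per-discipline verdicts: ordered ✗ | linear ✗ | affine ✗ | relevant ✗ | unrestricted ✗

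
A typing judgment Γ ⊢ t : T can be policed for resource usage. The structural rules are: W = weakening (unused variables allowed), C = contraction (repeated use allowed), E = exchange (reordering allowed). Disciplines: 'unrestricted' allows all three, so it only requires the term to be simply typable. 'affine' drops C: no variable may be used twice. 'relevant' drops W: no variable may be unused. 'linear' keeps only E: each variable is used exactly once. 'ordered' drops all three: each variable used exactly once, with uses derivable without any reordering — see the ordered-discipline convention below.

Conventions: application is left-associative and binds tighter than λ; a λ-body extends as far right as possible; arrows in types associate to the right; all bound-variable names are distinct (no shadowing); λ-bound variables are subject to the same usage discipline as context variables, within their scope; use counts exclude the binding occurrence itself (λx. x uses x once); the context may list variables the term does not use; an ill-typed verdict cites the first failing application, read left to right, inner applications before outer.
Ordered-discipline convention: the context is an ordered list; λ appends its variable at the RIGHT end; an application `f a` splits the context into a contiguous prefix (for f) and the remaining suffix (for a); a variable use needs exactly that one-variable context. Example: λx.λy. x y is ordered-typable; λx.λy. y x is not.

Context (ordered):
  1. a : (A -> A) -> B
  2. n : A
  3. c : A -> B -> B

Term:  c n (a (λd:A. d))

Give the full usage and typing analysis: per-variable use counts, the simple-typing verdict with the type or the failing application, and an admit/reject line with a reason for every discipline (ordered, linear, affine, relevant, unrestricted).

variable uses: a ×1, n ×1, c ×1, d (bound) ×1
order of uses: c, n, a, d
typing: the term checks, with type B
ordered: ✗, needs exchange: uses follow c, n, a, d
linear: ✓, exactly-once usage across a, n, c, d
affine: ✓, a, n, c, d: no repeats, contraction unneeded
relevant: ✓, every one of a, n, c, d appears
unrestricted: ✓, well-typed at B; no restrictions here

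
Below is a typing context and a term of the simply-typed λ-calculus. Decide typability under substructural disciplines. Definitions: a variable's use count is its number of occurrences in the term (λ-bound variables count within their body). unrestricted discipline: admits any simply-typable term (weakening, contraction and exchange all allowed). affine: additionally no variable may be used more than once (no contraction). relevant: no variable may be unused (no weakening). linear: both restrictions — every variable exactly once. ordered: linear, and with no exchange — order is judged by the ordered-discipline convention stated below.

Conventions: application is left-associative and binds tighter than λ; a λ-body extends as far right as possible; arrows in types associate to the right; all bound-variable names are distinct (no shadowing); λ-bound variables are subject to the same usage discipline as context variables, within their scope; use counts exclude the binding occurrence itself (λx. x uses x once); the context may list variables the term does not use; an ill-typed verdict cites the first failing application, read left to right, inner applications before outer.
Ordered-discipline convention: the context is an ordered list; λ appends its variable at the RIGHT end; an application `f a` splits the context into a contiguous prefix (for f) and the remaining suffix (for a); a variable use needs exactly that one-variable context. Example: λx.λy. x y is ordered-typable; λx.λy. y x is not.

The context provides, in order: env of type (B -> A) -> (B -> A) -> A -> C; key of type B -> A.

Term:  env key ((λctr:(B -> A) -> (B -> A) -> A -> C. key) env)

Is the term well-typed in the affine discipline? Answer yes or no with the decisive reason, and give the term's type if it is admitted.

no — repeated use of env ×2, key ×2
counts: env ×2, key ×2, ctr (bound) ×0
use order (left to right): env, key, key, env
typing: ✓ — A -> C
per-discipline verdicts: ordered ✗ · linear ✗ · affine ✗ · relevant ✗ · unrestricted ✓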